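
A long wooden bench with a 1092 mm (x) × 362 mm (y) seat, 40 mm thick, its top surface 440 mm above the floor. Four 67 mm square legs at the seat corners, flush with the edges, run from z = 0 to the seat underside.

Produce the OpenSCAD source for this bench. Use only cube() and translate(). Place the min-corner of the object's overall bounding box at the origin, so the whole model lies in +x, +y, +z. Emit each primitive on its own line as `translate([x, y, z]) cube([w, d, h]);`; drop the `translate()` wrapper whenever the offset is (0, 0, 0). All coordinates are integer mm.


translate([0, 0, 400]) cube([1092, 362, 40]);
cube([67, 67, 400]);
translate([0, 295, 0]) cube([67, 67, 400]);
translate([1025, 0, 0]) cube([67, 67, 400]);
translate([1025, 295, 0]) cube([67, 67, 400]);


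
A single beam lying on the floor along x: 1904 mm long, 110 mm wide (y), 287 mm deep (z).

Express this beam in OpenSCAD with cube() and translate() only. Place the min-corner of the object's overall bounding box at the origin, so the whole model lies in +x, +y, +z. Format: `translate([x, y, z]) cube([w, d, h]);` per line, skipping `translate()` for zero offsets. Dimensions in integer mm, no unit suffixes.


cube([1904, 110, 287]);


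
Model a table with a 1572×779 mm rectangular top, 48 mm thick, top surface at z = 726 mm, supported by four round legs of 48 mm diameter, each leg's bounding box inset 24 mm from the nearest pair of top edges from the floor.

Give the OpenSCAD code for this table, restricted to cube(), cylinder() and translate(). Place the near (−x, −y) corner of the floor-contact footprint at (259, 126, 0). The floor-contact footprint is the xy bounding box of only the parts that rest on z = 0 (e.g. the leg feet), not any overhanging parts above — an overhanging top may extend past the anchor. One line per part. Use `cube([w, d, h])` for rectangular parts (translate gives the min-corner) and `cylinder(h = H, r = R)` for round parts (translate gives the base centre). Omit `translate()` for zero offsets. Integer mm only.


// leg_h = 726 - 48 = 678
translate([235, 102, 678]) cube([1572, 779, 48]);
translate([283, 150, 0]) cylinder(h = 678, r = 24);
translate([1759, 150, 0]) cylinder(h = 678, r = 24);
translate([283, 833, 0]) cylinder(h = 678, r = 24);
translate([1759, 833, 0]) cylinder(h = 678, r = 24);


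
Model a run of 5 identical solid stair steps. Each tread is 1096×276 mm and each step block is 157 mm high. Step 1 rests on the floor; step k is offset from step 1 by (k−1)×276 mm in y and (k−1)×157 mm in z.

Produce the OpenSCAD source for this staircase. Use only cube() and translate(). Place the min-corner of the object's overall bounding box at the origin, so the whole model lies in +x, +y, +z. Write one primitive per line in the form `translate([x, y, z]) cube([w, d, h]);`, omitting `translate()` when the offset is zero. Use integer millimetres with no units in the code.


cube([1096, 276, 157]);
translate([0, 276, 157]) cube([1096, 276, 157]);
translate([0, 552, 314]) cube([1096, 276, 157]);
translate([0, 828, 471]) cube([1096, 276, 157]);
translate([0, 1104, 628]) cube([1096, 276, 157]);


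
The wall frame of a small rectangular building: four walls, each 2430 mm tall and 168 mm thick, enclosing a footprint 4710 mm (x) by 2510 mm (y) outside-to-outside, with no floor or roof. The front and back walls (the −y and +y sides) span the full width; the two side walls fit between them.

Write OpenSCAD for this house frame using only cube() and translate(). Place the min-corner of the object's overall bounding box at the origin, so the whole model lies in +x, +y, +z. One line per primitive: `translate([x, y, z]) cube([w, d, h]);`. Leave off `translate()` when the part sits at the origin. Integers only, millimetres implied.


cube([4710, 168, 2430]);
translate([0, 2342, 0]) cube([4710, 168, 2430]);
translate([0, 168, 0]) cube([168, 2174, 2430]);
translate([4542, 168, 0]) cube([168, 2174, 2430]);


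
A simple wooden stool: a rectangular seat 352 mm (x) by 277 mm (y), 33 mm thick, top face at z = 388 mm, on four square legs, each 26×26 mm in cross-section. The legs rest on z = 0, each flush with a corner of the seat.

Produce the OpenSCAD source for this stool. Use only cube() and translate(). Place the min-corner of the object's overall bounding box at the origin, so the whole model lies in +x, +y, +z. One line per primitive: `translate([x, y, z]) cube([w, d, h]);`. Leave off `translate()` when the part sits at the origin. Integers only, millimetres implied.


translate([0, 0, 355]) cube([352, 277, 33]);
cube([26, 26, 355]);
translate([326, 0, 0]) cube([26, 26, 355]);
translate([0, 251, 0]) cube([26, 26, 355]);
translate([326, 251, 0]) cube([26, 26, 355]);


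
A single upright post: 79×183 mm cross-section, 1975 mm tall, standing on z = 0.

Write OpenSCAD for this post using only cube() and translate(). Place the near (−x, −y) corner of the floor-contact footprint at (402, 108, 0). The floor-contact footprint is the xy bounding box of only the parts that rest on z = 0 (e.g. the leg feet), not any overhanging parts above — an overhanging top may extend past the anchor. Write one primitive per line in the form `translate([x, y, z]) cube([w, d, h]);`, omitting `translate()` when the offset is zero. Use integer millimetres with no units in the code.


translate([402, 108, 0]) cube([79, 183, 1975]);


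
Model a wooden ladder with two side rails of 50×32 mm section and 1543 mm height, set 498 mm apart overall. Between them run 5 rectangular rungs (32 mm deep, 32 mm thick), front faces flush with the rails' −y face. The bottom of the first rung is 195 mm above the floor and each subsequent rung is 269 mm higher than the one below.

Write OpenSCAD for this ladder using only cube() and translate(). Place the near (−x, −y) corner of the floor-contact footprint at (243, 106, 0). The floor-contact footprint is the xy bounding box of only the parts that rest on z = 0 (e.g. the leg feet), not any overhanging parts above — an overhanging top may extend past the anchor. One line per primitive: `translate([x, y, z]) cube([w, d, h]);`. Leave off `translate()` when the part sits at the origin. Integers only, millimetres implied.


translate([243, 106, 0]) cube([50, 32, 1543]);
translate([691, 106, 0]) cube([50, 32, 1543]);
translate([293, 106, 195]) cube([398, 32, 32]);
translate([293, 106, 464]) cube([398, 32, 32]);
translate([293, 106, 733]) cube([398, 32, 32]);
translate([293, 106, 1002]) cube([398, 32, 32]);
translate([293, 106, 1271]) cube([398, 32, 32]);


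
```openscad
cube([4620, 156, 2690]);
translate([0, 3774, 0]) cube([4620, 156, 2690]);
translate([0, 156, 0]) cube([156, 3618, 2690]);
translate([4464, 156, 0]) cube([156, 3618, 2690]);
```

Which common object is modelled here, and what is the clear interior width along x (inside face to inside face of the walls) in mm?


A house (or room) frame. The interior width is 4308 mm.

Four 2690 mm walls enclosing a rectangle with no floor or roof — a room or house frame. Outside width is 4620 mm and wall thickness is 156 mm, so the interior width is 4620 − 2 × 156 = 4308 mm.


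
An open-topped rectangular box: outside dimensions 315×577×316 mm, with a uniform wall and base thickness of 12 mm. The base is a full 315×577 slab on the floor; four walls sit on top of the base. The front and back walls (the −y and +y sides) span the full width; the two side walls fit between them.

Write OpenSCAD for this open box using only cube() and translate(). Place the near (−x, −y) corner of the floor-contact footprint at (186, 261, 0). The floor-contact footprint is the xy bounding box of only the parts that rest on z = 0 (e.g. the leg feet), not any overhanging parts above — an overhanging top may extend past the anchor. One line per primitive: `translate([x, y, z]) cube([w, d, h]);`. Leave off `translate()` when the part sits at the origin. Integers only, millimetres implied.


translate([186, 261, 0]) cube([315, 577, 12]);
translate([186, 261, 12]) cube([315, 12, 304]);
translate([186, 826, 12]) cube([315, 12, 304]);
translate([186, 273, 12]) cube([12, 553, 304]);
translate([489, 273, 12]) cube([12, 553, 304]);


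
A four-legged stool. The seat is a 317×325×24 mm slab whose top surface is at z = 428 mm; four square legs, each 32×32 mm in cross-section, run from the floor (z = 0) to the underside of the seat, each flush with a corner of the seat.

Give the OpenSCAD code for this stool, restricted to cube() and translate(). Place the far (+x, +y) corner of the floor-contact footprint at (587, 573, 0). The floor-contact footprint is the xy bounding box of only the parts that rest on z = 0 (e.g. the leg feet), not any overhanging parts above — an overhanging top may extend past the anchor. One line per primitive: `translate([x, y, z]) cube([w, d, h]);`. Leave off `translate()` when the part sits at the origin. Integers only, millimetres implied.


// leg_h = 428 - 24 = 404
translate([270, 248, 404]) cube([317, 325, 24]);
translate([270, 248, 0]) cube([32, 32, 404]);
translate([555, 248, 0]) cube([32, 32, 404]);
translate([270, 541, 0]) cube([32, 32, 404]);
translate([555, 541, 0]) cube([32, 32, 404]);


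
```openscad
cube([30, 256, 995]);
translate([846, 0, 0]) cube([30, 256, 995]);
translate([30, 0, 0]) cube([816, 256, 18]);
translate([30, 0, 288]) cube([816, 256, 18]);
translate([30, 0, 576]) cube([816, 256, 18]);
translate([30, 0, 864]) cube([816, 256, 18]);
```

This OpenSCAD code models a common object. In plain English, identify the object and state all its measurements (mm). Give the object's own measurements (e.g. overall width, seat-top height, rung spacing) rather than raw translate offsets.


An open bookshelf. Two side panels, each 30 mm thick, 256 mm deep and 995 mm tall, stand 876 mm apart (outside-to-outside). Between them sit 4 shelves, each 18 mm thick and 256 mm deep, spanning the full gap between the sides. The bottom shelf rests on the floor (its underside at z = 0) and the clear gap between one shelf's top and the next shelf's underside is 270 mm.


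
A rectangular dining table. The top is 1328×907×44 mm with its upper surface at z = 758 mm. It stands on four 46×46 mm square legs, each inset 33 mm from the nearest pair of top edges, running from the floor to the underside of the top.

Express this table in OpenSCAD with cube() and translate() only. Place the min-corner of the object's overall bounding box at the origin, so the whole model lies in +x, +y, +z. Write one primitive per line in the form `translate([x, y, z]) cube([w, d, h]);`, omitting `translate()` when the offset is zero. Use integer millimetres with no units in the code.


translate([0, 0, 714]) cube([1328, 907, 44]);
translate([33, 33, 0]) cube([46, 46, 714]);
translate([1249, 33, 0]) cube([46, 46, 714]);
translate([33, 828, 0]) cube([46, 46, 714]);
translate([1249, 828, 0]) cube([46, 46, 714]);


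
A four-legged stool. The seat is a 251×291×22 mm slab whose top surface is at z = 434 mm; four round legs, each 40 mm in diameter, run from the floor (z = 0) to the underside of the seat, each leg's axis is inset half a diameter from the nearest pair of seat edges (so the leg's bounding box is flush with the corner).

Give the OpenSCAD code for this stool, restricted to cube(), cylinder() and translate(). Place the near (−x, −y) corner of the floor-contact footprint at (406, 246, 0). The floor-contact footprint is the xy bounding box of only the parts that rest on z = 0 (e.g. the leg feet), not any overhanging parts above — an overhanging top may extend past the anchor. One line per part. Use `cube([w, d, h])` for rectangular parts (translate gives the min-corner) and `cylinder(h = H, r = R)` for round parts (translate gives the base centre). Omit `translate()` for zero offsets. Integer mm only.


translate([406, 246, 412]) cube([251, 291, 22]);
translate([426, 266, 0]) cylinder(h = 412, r = 20);
translate([637, 266, 0]) cylinder(h = 412, r = 20);
translate([426, 517, 0]) cylinder(h = 412, r = 20);
translate([637, 517, 0]) cylinder(h = 412, r = 20);


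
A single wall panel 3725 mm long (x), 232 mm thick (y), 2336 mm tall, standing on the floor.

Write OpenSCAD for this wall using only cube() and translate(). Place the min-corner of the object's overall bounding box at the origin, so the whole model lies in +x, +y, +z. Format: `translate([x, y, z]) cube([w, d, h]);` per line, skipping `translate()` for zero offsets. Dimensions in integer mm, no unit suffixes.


cube([3725, 232, 2336]);


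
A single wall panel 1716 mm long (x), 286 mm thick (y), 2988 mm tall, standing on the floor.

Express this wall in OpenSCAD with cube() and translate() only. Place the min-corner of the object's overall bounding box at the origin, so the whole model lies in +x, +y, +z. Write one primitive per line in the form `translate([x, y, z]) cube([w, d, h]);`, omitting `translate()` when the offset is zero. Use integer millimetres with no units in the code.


cube([1716, 286, 2988]);


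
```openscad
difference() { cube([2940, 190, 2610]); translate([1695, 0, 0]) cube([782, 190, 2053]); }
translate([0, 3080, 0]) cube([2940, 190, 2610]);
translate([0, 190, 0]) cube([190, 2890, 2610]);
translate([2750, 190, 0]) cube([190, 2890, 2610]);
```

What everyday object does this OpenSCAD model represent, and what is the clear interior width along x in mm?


A single room. The interior width is 2560 mm.

Four walls enclosing a rectangle with a door in the front wall — a room. Outside width 2940 minus two 190 mm walls gives 2560 mm.


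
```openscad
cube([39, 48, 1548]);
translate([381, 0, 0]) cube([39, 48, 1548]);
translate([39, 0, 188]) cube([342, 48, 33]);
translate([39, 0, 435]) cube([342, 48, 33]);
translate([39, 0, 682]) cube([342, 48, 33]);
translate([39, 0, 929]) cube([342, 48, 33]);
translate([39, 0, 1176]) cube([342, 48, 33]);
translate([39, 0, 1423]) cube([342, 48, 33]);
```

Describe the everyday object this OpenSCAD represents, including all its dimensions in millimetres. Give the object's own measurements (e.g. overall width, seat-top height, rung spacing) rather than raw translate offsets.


A straight ladder. Two 39×48 mm vertical rails, 1548 mm tall, stand 420 mm apart (outside-to-outside) with their front faces coplanar on the −y side. 6 rungs, each 48 mm deep and 33 mm tall, span between the inner faces of the rails, front faces flush with the rails. The lowest rung's underside is at z = 188 mm and rungs are spaced 247 mm apart (underside to underside).


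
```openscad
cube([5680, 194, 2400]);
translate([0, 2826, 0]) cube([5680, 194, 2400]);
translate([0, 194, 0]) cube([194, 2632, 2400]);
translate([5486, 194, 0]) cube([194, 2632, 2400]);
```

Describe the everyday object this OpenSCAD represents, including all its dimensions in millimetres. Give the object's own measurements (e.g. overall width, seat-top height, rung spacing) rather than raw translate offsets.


The wall frame of a small rectangular building: four walls, each 2400 mm tall and 194 mm thick, enclosing a footprint 5680 mm (x) by 3020 mm (y) outside-to-outside, with no floor or roof. The front and back walls (the −y and +y sides) span the full width; the two side walls fit between them.


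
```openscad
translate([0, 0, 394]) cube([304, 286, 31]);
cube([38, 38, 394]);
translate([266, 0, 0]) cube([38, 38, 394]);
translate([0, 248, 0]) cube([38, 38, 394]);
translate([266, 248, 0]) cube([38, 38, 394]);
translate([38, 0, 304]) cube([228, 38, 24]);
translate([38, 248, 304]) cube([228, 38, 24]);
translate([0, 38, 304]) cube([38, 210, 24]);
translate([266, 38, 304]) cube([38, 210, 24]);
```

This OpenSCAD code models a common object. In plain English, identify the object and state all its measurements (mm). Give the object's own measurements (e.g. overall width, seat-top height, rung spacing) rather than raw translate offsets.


A simple wooden stool: a rectangular seat 304 mm (x) by 286 mm (y), 31 mm thick, top face at z = 425 mm, on four square legs, each 38×38 mm in cross-section. The legs rest on z = 0, each flush with a corner of the seat. Four stretchers, 38 mm wide and 24 mm tall, connect adjacent legs with their undersides at z = 304 mm, each running between the inner faces of the legs it joins and aligned with the legs' outer faces on the other axis.


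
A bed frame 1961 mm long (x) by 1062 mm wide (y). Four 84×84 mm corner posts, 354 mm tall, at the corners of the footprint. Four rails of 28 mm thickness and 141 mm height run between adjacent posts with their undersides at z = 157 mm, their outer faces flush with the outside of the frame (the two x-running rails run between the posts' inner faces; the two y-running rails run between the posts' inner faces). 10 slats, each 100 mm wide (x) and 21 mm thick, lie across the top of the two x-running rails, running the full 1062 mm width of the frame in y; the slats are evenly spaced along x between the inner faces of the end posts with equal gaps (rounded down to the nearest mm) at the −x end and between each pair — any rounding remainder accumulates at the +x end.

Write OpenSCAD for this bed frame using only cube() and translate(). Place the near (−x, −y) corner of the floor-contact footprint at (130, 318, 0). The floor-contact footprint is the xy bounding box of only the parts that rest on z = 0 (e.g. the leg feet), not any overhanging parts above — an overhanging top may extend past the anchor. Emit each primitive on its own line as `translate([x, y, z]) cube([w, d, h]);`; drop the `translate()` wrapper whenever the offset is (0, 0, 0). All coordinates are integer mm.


translate([130, 318, 0]) cube([84, 84, 354]);
translate([130, 1296, 0]) cube([84, 84, 354]);
translate([2007, 318, 0]) cube([84, 84, 354]);
translate([2007, 1296, 0]) cube([84, 84, 354]);
translate([214, 318, 157]) cube([1793, 28, 141]);
translate([214, 1352, 157]) cube([1793, 28, 141]);
translate([130, 402, 157]) cube([28, 894, 141]);
translate([2063, 402, 157]) cube([28, 894, 141]);
translate([286, 318, 298]) cube([100, 1062, 21]);
translate([458, 318, 298]) cube([100, 1062, 21]);
translate([630, 318, 298]) cube([100, 1062, 21]);
translate([802, 318, 298]) cube([100, 1062, 21]);
translate([974, 318, 298]) cube([100, 1062, 21]);
translate([1146, 318, 298]) cube([100, 1062, 21]);
translate([1318, 318, 298]) cube([100, 1062, 21]);
translate([1490, 318, 298]) cube([100, 1062, 21]);
translate([1662, 318, 298]) cube([100, 1062, 21]);
translate([1834, 318, 298]) cube([100, 1062, 21]);


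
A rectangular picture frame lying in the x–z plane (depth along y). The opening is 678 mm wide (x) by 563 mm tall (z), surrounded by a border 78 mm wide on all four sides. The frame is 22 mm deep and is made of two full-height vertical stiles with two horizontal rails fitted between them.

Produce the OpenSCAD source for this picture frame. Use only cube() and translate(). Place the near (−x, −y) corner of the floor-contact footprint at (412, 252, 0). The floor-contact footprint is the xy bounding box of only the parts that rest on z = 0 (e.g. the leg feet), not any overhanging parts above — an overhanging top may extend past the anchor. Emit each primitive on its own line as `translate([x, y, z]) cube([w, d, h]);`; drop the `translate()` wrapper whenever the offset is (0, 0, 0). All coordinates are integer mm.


translate([412, 252, 0]) cube([78, 22, 719]);
translate([1168, 252, 0]) cube([78, 22, 719]);
translate([490, 252, 0]) cube([678, 22, 78]);
translate([490, 252, 641]) cube([678, 22, 78]);


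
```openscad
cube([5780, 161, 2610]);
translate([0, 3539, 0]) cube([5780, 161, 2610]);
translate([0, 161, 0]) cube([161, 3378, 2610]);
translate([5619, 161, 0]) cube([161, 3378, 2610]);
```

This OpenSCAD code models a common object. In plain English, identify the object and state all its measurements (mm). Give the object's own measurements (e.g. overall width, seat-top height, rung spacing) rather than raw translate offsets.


The wall frame of a small rectangular building: four walls, each 2610 mm tall and 161 mm thick, enclosing a footprint 5780 mm (x) by 3700 mm (y) outside-to-outside, with no floor or roof. The front and back walls (the −y and +y sides) span the full width; the two side walls fit between them.


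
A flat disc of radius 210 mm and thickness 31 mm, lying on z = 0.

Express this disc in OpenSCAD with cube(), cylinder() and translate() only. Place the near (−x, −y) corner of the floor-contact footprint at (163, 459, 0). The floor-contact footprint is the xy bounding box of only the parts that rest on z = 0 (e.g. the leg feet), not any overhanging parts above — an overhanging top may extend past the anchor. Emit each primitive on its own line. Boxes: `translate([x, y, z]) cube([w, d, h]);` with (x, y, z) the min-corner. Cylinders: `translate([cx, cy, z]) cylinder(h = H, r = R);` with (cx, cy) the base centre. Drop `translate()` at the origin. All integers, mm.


translate([373, 669, 0]) cylinder(h = 31, r = 210);


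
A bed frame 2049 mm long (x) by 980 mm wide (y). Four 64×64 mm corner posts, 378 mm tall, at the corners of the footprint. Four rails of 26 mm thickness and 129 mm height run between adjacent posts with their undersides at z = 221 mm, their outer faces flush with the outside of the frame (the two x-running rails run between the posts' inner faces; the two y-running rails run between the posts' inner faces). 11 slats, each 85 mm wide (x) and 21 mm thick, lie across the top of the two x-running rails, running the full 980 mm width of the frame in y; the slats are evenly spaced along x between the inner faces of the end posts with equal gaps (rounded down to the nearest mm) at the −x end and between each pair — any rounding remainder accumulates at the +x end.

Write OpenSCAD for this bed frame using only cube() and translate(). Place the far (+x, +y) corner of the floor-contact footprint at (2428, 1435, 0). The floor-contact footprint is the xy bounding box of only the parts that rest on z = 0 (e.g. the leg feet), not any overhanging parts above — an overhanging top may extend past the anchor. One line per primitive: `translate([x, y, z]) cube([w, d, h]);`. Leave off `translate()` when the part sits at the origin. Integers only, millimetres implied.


// slat z = rail_z + rail_h = 221 + 129 = 350
// slat gap = ⌊(1921 − 11·85) / 12⌋ = 82
translate([379, 455, 0]) cube([64, 64, 378]);
translate([379, 1371, 0]) cube([64, 64, 378]);
translate([2364, 455, 0]) cube([64, 64, 378]);
translate([2364, 1371, 0]) cube([64, 64, 378]);
translate([443, 455, 221]) cube([1921, 26, 129]);
translate([443, 1409, 221]) cube([1921, 26, 129]);
translate([379, 519, 221]) cube([26, 852, 129]);
translate([2402, 519, 221]) cube([26, 852, 129]);
translate([525, 455, 350]) cube([85, 980, 21]);
translate([692, 455, 350]) cube([85, 980, 21]);
translate([859, 455, 350]) cube([85, 980, 21]);
translate([1026, 455, 350]) cube([85, 980, 21]);
translate([1193, 455, 350]) cube([85, 980, 21]);
translate([1360, 455, 350]) cube([85, 980, 21]);
translate([1527, 455, 350]) cube([85, 980, 21]);
translate([1694, 455, 350]) cube([85, 980, 21]);
translate([1861, 455, 350]) cube([85, 980, 21]);
translate([2028, 455, 350]) cube([85, 980, 21]);
translate([2195, 455, 350]) cube([85, 980, 21]);


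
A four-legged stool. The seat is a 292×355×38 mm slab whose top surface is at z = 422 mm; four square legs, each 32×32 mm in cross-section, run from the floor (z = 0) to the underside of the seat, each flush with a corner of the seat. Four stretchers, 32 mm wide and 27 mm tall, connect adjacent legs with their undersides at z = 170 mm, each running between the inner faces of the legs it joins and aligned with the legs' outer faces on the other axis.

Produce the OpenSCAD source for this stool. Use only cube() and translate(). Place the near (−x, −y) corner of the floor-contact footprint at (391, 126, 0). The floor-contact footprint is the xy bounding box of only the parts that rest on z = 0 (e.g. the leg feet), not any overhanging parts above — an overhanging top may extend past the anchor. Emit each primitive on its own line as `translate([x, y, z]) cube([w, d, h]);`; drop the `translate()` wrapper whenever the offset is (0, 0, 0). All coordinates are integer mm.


translate([391, 126, 384]) cube([292, 355, 38]);
translate([391, 126, 0]) cube([32, 32, 384]);
translate([651, 126, 0]) cube([32, 32, 384]);
translate([391, 449, 0]) cube([32, 32, 384]);
translate([651, 449, 0]) cube([32, 32, 384]);
translate([423, 126, 170]) cube([228, 32, 27]);
translate([423, 449, 170]) cube([228, 32, 27]);
translate([391, 158, 170]) cube([32, 291, 27]);
translate([651, 158, 170]) cube([32, 291, 27]);


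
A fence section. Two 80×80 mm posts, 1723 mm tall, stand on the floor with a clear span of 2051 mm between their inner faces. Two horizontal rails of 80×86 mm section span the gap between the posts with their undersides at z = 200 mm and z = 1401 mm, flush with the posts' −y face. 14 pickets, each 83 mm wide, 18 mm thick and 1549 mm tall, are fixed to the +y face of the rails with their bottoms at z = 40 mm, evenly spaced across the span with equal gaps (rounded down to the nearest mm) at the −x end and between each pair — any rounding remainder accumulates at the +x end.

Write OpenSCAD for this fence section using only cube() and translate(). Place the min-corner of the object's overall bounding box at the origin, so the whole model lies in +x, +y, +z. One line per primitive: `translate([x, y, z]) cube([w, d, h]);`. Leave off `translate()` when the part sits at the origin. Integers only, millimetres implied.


cube([80, 80, 1723]);
translate([2131, 0, 0]) cube([80, 80, 1723]);
translate([80, 0, 200]) cube([2051, 80, 86]);
translate([80, 0, 1401]) cube([2051, 80, 86]);
translate([139, 80, 40]) cube([83, 18, 1549]);
translate([281, 80, 40]) cube([83, 18, 1549]);
translate([423, 80, 40]) cube([83, 18, 1549]);
translate([565, 80, 40]) cube([83, 18, 1549]);
translate([707, 80, 40]) cube([83, 18, 1549]);
translate([849, 80, 40]) cube([83, 18, 1549]);
translate([991, 80, 40]) cube([83, 18, 1549]);
translate([1133, 80, 40]) cube([83, 18, 1549]);
translate([1275, 80, 40]) cube([83, 18, 1549]);
translate([1417, 80, 40]) cube([83, 18, 1549]);
translate([1559, 80, 40]) cube([83, 18, 1549]);
translate([1701, 80, 40]) cube([83, 18, 1549]);
translate([1843, 80, 40]) cube([83, 18, 1549]);
translate([1985, 80, 40]) cube([83, 18, 1549]);


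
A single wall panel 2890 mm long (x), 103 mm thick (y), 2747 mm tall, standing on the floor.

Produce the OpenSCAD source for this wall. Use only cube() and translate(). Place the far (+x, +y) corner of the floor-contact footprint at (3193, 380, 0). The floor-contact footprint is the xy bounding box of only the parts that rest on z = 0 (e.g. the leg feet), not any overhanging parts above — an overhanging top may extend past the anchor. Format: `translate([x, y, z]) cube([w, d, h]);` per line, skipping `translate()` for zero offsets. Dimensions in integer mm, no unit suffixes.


translate([303, 277, 0]) cube([2890, 103, 2747]);


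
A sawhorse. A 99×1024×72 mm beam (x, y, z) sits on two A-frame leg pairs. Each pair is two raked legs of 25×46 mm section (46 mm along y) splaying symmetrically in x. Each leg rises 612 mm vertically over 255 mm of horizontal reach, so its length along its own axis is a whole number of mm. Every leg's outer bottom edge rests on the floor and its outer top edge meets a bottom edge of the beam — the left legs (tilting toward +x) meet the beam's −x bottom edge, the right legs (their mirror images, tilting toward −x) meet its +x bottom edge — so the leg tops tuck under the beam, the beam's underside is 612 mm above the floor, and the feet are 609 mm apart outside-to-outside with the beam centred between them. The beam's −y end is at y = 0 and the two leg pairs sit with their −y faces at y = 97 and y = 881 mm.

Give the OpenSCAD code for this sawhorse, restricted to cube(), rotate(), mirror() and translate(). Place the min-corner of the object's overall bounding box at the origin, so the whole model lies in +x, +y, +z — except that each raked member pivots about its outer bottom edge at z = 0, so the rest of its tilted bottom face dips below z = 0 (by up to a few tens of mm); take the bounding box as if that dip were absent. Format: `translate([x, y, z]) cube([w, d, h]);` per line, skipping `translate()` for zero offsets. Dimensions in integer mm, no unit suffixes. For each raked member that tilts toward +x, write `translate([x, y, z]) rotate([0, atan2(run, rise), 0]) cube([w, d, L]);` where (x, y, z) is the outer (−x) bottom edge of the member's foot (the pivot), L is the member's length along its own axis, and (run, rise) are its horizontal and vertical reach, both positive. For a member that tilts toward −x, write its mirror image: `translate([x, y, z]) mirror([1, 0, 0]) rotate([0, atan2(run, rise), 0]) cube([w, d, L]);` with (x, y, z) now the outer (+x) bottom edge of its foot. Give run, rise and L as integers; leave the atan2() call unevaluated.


translate([255, 0, 612]) cube([99, 1024, 72]);
translate([0, 97, 0]) rotate([0, atan2(255, 612), 0]) cube([25, 46, 663]);
translate([609, 97, 0]) mirror([1, 0, 0]) rotate([0, atan2(255, 612), 0]) cube([25, 46, 663]);
translate([0, 881, 0]) rotate([0, atan2(255, 612), 0]) cube([25, 46, 663]);
translate([609, 881, 0]) mirror([1, 0, 0]) rotate([0, atan2(255, 612), 0]) cube([25, 46, 663]);


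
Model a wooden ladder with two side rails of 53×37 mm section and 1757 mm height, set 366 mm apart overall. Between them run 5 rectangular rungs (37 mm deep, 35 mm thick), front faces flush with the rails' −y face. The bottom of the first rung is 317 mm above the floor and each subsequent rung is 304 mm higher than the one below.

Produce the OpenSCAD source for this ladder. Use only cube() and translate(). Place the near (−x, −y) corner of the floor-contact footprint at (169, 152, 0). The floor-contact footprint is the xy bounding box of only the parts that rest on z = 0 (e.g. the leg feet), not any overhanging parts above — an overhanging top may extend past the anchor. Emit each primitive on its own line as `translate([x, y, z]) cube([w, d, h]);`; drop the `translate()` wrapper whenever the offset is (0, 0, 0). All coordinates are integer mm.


translate([169, 152, 0]) cube([53, 37, 1757]);
translate([482, 152, 0]) cube([53, 37, 1757]);
translate([222, 152, 317]) cube([260, 37, 35]);
translate([222, 152, 621]) cube([260, 37, 35]);
translate([222, 152, 925]) cube([260, 37, 35]);
translate([222, 152, 1229]) cube([260, 37, 35]);
translate([222, 152, 1533]) cube([260, 37, 35]);


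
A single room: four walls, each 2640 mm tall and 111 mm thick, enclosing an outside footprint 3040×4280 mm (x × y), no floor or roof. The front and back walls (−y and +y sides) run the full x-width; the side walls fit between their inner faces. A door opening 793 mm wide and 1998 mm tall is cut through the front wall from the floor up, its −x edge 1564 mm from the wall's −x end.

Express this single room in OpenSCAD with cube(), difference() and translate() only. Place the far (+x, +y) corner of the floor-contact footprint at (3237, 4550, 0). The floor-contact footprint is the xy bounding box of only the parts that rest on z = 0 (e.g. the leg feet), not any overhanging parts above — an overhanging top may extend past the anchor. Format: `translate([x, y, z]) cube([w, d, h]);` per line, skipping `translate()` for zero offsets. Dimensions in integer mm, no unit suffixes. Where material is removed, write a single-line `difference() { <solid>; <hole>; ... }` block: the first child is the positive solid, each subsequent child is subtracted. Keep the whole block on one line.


difference() { translate([197, 270, 0]) cube([3040, 111, 2640]); translate([1761, 270, 0]) cube([793, 111, 1998]); }
translate([197, 4439, 0]) cube([3040, 111, 2640]);
translate([197, 381, 0]) cube([111, 4058, 2640]);
translate([3126, 381, 0]) cube([111, 4058, 2640]);


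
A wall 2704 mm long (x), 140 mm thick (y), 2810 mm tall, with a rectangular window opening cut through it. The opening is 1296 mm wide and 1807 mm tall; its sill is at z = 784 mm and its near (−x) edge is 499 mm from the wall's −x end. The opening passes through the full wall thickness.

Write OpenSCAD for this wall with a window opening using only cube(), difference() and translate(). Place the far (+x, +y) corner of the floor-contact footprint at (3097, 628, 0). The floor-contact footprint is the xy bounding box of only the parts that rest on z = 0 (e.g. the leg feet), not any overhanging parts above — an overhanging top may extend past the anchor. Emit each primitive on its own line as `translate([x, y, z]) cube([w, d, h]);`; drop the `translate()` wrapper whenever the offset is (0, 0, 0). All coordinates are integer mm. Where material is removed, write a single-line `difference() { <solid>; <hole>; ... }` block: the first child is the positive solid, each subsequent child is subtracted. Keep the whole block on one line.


difference() { translate([393, 488, 0]) cube([2704, 140, 2810]); translate([892, 488, 784]) cube([1296, 140, 1807]); }


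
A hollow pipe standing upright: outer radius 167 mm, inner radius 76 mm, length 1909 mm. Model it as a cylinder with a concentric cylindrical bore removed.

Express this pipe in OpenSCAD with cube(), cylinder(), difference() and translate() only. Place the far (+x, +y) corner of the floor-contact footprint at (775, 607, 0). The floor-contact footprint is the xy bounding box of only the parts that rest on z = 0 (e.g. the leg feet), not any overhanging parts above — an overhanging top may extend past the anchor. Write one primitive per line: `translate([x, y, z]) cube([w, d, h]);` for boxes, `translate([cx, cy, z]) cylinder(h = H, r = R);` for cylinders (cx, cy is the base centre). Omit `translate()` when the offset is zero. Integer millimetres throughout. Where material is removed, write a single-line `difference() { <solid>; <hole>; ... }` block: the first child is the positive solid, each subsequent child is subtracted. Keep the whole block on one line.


difference() { translate([608, 440, 0]) cylinder(h = 1909, r = 167); translate([608, 440, 0]) cylinder(h = 1909, r = 76); }


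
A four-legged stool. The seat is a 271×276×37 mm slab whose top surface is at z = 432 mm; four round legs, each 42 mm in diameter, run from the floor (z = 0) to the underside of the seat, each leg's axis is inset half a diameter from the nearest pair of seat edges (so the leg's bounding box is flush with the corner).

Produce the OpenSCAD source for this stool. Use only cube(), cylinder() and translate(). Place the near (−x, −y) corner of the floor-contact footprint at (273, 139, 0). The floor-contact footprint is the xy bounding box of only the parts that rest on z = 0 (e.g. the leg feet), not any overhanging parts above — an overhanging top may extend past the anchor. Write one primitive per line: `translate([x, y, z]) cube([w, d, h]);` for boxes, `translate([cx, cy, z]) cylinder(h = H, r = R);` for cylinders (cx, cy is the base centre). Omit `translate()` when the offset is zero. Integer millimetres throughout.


translate([273, 139, 395]) cube([271, 276, 37]);
translate([294, 160, 0]) cylinder(h = 395, r = 21);
translate([523, 160, 0]) cylinder(h = 395, r = 21);
translate([294, 394, 0]) cylinder(h = 395, r = 21);
translate([523, 394, 0]) cylinder(h = 395, r = 21);


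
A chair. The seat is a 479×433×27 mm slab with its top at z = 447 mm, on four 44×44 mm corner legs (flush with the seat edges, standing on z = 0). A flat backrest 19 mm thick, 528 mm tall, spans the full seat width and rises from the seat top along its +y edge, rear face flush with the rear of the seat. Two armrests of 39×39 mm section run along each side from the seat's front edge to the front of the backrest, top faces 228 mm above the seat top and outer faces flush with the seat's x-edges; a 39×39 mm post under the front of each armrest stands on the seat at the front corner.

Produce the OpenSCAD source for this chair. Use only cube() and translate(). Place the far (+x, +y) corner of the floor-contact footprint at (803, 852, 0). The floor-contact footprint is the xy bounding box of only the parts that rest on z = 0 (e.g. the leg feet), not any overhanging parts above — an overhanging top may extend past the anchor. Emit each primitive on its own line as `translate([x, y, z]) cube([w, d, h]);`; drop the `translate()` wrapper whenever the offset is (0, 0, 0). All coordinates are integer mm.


translate([324, 419, 420]) cube([479, 433, 27]);
translate([324, 419, 0]) cube([44, 44, 420]);
translate([759, 419, 0]) cube([44, 44, 420]);
translate([324, 808, 0]) cube([44, 44, 420]);
translate([759, 808, 0]) cube([44, 44, 420]);
translate([324, 833, 447]) cube([479, 19, 528]);
translate([324, 419, 636]) cube([39, 414, 39]);
translate([764, 419, 636]) cube([39, 414, 39]);
translate([324, 419, 447]) cube([39, 39, 189]);
translate([764, 419, 447]) cube([39, 39, 189]);


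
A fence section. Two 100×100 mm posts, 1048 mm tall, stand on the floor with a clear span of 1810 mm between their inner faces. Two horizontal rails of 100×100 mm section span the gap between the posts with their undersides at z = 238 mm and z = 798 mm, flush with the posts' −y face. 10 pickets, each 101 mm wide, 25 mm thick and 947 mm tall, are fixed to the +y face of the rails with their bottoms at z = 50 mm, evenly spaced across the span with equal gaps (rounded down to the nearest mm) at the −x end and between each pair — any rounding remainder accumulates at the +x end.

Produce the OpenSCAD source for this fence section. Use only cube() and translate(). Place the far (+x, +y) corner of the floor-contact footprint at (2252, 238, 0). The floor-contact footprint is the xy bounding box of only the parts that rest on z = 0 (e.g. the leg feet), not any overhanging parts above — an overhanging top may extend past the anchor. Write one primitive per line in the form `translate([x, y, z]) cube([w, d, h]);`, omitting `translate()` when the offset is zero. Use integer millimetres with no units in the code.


translate([242, 138, 0]) cube([100, 100, 1048]);
translate([2152, 138, 0]) cube([100, 100, 1048]);
translate([342, 138, 238]) cube([1810, 100, 100]);
translate([342, 138, 798]) cube([1810, 100, 100]);
translate([414, 238, 50]) cube([101, 25, 947]);
translate([587, 238, 50]) cube([101, 25, 947]);
translate([760, 238, 50]) cube([101, 25, 947]);
translate([933, 238, 50]) cube([101, 25, 947]);
translate([1106, 238, 50]) cube([101, 25, 947]);
translate([1279, 238, 50]) cube([101, 25, 947]);
translate([1452, 238, 50]) cube([101, 25, 947]);
translate([1625, 238, 50]) cube([101, 25, 947]);
translate([1798, 238, 50]) cube([101, 25, 947]);
translate([1971, 238, 50]) cube([101, 25, 947]);


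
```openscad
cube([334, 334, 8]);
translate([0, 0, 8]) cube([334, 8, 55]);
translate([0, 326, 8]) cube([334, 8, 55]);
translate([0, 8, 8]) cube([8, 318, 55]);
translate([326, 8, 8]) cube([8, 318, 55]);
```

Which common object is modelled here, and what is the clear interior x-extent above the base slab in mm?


An open box. The internal width is 318 mm.

A 334×334 base slab with four walls standing on it — an open box. The base is 334 mm wide and the walls are 8 mm thick, so the internal width is 334 − 2 × 8 = 318 mm.


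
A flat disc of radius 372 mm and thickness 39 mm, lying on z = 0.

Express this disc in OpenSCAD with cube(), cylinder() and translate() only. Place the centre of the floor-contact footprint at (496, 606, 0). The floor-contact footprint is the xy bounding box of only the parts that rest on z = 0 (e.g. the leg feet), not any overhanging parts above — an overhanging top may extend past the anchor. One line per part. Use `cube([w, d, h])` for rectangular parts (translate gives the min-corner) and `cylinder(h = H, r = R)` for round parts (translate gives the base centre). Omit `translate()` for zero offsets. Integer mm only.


translate([496, 606, 0]) cylinder(h = 39, r = 372);


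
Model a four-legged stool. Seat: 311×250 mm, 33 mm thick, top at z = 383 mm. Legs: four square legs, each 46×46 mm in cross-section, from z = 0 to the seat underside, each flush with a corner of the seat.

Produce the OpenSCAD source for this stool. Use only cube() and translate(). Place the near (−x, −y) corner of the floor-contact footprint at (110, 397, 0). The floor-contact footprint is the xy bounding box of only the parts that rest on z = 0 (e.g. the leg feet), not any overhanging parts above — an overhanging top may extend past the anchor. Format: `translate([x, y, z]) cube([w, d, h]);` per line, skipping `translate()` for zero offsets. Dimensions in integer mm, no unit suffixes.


translate([110, 397, 350]) cube([311, 250, 33]);
translate([110, 397, 0]) cube([46, 46, 350]);
translate([375, 397, 0]) cube([46, 46, 350]);
translate([110, 601, 0]) cube([46, 46, 350]);
translate([375, 601, 0]) cube([46, 46, 350]);
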